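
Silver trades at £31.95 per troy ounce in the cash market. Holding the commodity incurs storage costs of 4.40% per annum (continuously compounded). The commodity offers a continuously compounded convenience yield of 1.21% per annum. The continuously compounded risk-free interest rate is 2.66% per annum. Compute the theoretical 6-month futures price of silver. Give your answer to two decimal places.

Net carry = r + u − y = 0.0266 + 0.0440 − 0.0121 = 0.0585
F = S·e^((r+u−y)T) = 31.95 · e^(0.0585 × 6/12) = 31.95 · e^0.029250
= 31.95 × 1.029682 = £32.90 per troy ounce

£32.90 per troy ounce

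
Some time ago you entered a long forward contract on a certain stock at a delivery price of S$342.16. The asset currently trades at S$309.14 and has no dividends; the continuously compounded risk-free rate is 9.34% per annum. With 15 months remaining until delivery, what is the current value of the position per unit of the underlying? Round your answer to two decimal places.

S$4.68

Current fair forward for the remaining 15 months: F = S·e^(r·T), r = 0.0934
F = 309.14 · e^(0.0934 × 15/12) = 309.14 × 1.123838 = 347.4233
Value of long forward = (F − K)·e^(−rT) = (347.4233 − 342.16) · e^(−0.0934·15/12)
= 5.2633 × 0.889808 = 4.68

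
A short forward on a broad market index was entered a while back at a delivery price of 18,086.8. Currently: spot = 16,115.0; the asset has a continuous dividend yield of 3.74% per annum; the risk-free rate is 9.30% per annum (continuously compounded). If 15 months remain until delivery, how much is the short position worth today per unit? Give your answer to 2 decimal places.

Current fair forward for the remaining 15 months: F = S·e^((r − q)·T), (r − q) = 0.0930 − 0.0374 = 0.0556
F = 16115.0 · e^(0.0556 × 15/12) = 16115.0 × 1.07197206 = 17274.8297
Value of long forward = (F − K)·e^(−rT) = (17274.8297 − 18086.8) · e^(−0.0930·15/12)
= -811.9703 × 0.89025263 = -722.86
Short position value = −(long value) = 722.86

722.86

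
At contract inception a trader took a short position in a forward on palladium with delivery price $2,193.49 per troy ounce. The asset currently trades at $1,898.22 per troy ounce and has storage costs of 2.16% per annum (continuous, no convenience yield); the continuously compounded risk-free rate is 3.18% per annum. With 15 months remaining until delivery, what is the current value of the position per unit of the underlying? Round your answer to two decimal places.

$157.84 per troy ounce

Current fair forward for the remaining 15 months: F = S·e^((r + u)·T), (r + u) = 0.0318 + 0.0216 = 0.0534
F = 1898.22 · e^(0.0534 × 15/12) = 1898.22 × 1.06902819 = 2029.2507
Value of long forward = (F − K)·e^(−rT) = (2029.2507 − 2193.49) · e^(−0.0318·15/12)
= -164.2393 × 0.96102967 = -157.84
Short position value = −(long value) = $157.84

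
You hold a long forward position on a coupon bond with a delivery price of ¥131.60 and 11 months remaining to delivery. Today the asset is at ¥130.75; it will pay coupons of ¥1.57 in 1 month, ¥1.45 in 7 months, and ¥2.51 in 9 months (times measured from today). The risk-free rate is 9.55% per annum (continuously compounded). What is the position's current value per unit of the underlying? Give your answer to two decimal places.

¥4.92

PV(remaining coupons) I = 1.57·e^(−0.0955·1/12) + 1.45·e^(−0.0955·7/12) + 2.51·e^(−0.0955·9/12) = 5.2655
Current forward F = (S − I)·e^(rT) = (130.75 − 5.2655)·e^(0.0955·11/12) = 125.4845 × 1.091488 = 136.9648
Value (long) = (F − K)·e^(−rT) = (136.9648 − 131.60) × 0.916181 = 4.9151
Value = ¥4.92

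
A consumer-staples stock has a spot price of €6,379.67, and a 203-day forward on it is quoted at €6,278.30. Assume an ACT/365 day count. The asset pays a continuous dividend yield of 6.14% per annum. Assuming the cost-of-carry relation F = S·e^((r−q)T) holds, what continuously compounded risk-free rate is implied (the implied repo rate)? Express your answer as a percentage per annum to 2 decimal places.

3.26%

From F = S·e^((r−q)T): (r − q) = ln(F/S)/T
ln(6278.30/6379.67) = ln(0.984110) = -0.016018
(r − q) = -0.016018 / (203/365) = -0.028801
r = ln(F/S)/T + q = -0.028801 + 0.0614 = 0.032599
r = 3.26%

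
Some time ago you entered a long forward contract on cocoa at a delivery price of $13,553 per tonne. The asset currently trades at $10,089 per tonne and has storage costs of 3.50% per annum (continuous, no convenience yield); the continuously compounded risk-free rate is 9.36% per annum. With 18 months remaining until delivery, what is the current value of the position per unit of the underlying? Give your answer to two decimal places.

Current fair forward for the remaining 18 months: F = S·e^((r + u)·T), (r + u) = 0.0936 + 0.0350 = 0.1286
F = 10089 · e^(0.1286 × 18/12) = 10089 × 1.21276151 = 12235.5509
Value of long forward = (F − K)·e^(−rT) = (12235.5509 − 13553) · e^(−0.0936·18/12)
= -1317.4491 × 0.86901056 = -1144.88

-$1144.88 per tonne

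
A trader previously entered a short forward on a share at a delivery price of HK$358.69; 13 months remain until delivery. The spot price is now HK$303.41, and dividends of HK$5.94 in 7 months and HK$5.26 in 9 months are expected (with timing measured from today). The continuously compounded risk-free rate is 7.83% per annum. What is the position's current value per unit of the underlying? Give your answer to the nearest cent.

HK$36.74

PV(remaining dividends) I = 5.94·e^(−0.0783·7/12) + 5.26·e^(−0.0783·9/12) = 10.6348
Current forward F = (S − I)·e^(rT) = (303.41 − 10.6348)·e^(0.0783·13/12) = 292.7752 × 1.088527 = 318.6937
Value (long) = (F − K)·e^(−rT) = (318.6937 − 358.69) × 0.918673 = -36.7435
Short position value = −(long value) = HK$36.74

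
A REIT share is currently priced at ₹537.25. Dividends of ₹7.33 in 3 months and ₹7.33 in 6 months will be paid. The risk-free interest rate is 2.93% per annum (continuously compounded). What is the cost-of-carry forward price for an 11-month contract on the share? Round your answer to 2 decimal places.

PV(dividends) I = 7.33·e^(−0.0293·3/12) + 7.33·e^(−0.0293·6/12)
I = 7.2765 + 7.2234 = 14.4999
F = (S − I)·e^(rT) = (537.25 − 14.4999) · e^(0.0293·11/12)
= 522.7501 · e^0.026858 = 522.7501 × 1.027222 = ₹536.98

₹536.98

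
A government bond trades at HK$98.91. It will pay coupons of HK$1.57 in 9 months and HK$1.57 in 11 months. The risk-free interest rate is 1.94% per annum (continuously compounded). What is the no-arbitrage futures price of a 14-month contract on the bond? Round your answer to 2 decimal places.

HK$98.01

PV(coupons) I = 1.57·e^(−0.0194·9/12) + 1.57·e^(−0.0194·11/12)
I = 1.5473 + 1.5423 = 3.0896
F = (S − I)·e^(rT) = (98.91 − 3.0896) · e^(0.0194·14/12)
= 95.8204 · e^0.022633 = 95.8204 × 1.022891 = HK$98.01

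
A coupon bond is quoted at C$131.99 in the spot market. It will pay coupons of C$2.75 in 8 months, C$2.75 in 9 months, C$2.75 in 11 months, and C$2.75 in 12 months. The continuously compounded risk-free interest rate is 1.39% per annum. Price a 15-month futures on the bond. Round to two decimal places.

PV(coupons) I = 2.75·e^(−0.0139·8/12) + 2.75·e^(−0.0139·9/12) + 2.75·e^(−0.0139·11/12) + 2.75·e^(−0.0139·12/12)
I = 2.7246 + 2.7215 + 2.7152 + 2.7120 = 10.8733
F = (S − I)·e^(rT) = (131.99 − 10.8733) · e^(0.0139·15/12)
= 121.1167 · e^0.017375 = 121.1167 × 1.017527 = C$123.24

C$123.24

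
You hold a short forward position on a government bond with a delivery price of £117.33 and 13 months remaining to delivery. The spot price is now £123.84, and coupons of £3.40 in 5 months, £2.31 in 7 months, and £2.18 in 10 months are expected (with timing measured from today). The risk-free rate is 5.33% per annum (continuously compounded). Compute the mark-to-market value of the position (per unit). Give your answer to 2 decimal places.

PV(remaining coupons) I = 3.40·e^(−0.0533·5/12) + 2.31·e^(−0.0533·7/12) + 2.18·e^(−0.0533·10/12) = 7.6499
Current forward F = (S − I)·e^(rT) = (123.84 − 7.6499)·e^(0.0533·13/12) = 116.1901 × 1.059441 = 123.0966
Value (long) = (F − K)·e^(−rT) = (123.0966 − 117.33) × 0.943894 = 5.4431
Short position value = −(long value) = -£5.44

-£5.44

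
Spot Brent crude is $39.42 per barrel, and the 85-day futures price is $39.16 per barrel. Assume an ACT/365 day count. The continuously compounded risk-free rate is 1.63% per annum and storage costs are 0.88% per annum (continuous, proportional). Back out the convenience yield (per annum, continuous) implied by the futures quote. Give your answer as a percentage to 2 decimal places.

5.35%

F = S·e^((r+u−y)T) ⇒ (r+u−y) = ln(F/S)/T
ln(39.16/39.42) = -0.006617; /T ⇒ -0.028414
y = r + u − ln(F/S)/T = 0.0163 + 0.0088 + 0.028414 = 0.053514
y = 5.35%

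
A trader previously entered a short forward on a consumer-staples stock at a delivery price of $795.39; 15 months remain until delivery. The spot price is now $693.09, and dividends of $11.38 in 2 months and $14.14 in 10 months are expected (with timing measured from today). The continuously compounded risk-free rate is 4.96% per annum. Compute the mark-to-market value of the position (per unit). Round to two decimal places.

PV(remaining dividends) I = 11.38·e^(−0.0496·2/12) + 14.14·e^(−0.0496·10/12) = 24.8538
Current forward F = (S − I)·e^(rT) = (693.09 − 24.8538)·e^(0.0496·15/12) = 668.2362 × 1.063962 = 710.9779
Value (long) = (F − K)·e^(−rT) = (710.9779 − 795.39) × 0.939883 = -79.3375
Short position value = −(long value) = $79.34

$79.34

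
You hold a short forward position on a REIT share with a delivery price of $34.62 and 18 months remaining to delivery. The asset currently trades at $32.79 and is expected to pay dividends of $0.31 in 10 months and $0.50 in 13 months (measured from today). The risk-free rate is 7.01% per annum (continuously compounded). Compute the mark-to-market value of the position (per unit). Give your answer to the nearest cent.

-$0.87

PV(remaining dividends) I = 0.31·e^(−0.0701·10/12) + 0.50·e^(−0.0701·13/12) = 0.7558
Current forward F = (S − I)·e^(rT) = (32.79 − 0.7558)·e^(0.0701·18/12) = 32.0342 × 1.110877 = 35.5861
Value (long) = (F − K)·e^(−rT) = (35.5861 − 34.62) × 0.900189 = 0.8697
Short position value = −(long value) = -$0.87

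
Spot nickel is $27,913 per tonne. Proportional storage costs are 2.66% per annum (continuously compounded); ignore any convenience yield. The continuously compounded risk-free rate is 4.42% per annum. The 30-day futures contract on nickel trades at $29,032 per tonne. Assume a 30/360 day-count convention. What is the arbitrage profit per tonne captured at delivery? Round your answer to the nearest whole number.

$954 per tonne

Fair futures: F* = S·e^(carry·T), with carry = (r + u) = 0.0442 + 0.0266 = 0.0708
F* = 27913 · e^(0.0708 × 30/360) = 27913 · e^0.005900 = 27913 × 1.005917 = $28078.1612
Market $29032 > fair $28078.1612: forward overpriced → cash-and-carry (buy spot, short the forward).
At maturity, profit = |F_mkt − F*| = |29032 − 28078.1612| = $954 per tonne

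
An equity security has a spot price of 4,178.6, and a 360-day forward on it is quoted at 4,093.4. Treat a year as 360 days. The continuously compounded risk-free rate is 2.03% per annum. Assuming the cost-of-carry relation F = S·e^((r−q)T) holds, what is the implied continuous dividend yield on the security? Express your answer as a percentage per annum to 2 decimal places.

From F = S·e^((r−q)T): (r − q) = ln(F/S)/T
ln(4093.4/4178.6) = ln(0.979610) = -0.020601
(r − q) = -0.020601 / (360/360) = -0.020601
q = r − ln(F/S)/T = 0.0203 + 0.020601 = 0.040901
q = 4.09%

4.09%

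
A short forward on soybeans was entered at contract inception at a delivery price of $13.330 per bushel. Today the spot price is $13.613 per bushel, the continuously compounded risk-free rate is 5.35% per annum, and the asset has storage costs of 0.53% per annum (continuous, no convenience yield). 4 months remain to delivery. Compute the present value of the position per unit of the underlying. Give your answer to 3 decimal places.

-$0.543 per bushel

Current fair forward for the remaining 4 months: F = S·e^((r + u)·T), (r + u) = 0.0535 + 0.0053 = 0.0588
F = 13.613 · e^(0.0588 × 4/12) = 13.613 × 1.019793 = 13.8824
Value of long forward = (F − K)·e^(−rT) = (13.8824 − 13.330) · e^(−0.0535·4/12)
= 0.5524 × 0.982325 = 0.543
Short position value = −(long value) = -$0.543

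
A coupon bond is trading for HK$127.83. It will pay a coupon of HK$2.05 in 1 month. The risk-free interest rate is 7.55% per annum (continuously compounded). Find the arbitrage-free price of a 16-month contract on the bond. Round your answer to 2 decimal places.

HK$139.12

PV(coupons) I = 2.05·e^(−0.0755·1/12)
I = 2.0371
F = (S − I)·e^(rT) = (127.83 − 2.0371) · e^(0.0755·16/12)
= 125.7929 · e^0.100667 = 125.7929 × 1.105908 = HK$139.12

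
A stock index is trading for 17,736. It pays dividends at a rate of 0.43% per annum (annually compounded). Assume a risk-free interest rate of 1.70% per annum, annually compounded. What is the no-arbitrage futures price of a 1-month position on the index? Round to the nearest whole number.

F = S · (1+r)^T / (1+q)^T
= 17736 × 1.001406 / 1.000358 = 17736 × 1.001048
F = 17,755

17,755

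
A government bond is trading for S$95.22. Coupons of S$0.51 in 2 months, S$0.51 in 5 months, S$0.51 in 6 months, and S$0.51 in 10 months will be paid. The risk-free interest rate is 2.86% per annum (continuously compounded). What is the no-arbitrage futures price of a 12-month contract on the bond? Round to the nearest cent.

PV(coupons) I = 0.51·e^(−0.0286·2/12) + 0.51·e^(−0.0286·5/12) + 0.51·e^(−0.0286·6/12) + 0.51·e^(−0.0286·10/12)
I = 0.5076 + 0.5040 + 0.5028 + 0.4980 = 2.0124
F = (S − I)·e^(rT) = (95.22 − 2.0124) · e^(0.0286·12/12)
= 93.2076 · e^0.028600 = 93.2076 × 1.029013 = S$95.91

S$95.91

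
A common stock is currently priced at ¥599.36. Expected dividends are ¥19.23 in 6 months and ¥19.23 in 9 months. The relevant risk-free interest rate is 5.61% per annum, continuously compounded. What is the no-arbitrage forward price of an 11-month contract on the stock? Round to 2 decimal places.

¥591.89

PV(dividends) I = 19.23·e^(−0.0561·6/12) + 19.23·e^(−0.0561·9/12)
I = 18.6981 + 18.4377 = 37.1358
F = (S − I)·e^(rT) = (599.36 − 37.1358) · e^(0.0561·11/12)
= 562.2242 · e^0.051425 = 562.2242 × 1.052770 = ¥591.89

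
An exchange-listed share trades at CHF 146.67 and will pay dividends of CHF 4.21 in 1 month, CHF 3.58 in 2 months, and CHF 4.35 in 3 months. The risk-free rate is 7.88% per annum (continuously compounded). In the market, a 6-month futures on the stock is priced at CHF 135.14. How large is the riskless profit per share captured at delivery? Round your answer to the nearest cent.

PV(dividends) I = 4.21·e^(−0.0788·1/12) + 3.58·e^(−0.0788·2/12) + 4.35·e^(−0.0788·3/12) = 11.9809
Fair futures F* = (S − I)·e^(rT) = (146.67 − 11.9809)·e^0.039400 = 134.6891 × 1.040186 = 140.1017
Market CHF 135.14 < fair 140.1017: forward underpriced → reverse cash-and-carry (short the stock, invest proceeds at r, pay the dividends, go long the forward).
Profit at T = |F_mkt − F*| = |135.14 − 140.1017| = CHF 4.96 per share

CHF 4.96 per share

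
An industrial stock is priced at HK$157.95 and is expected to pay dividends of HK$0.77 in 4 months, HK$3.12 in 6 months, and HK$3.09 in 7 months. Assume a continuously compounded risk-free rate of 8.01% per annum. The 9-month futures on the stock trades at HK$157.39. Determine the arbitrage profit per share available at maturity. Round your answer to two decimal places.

PV(dividends) I = 0.77·e^(−0.0801·4/12) + 3.12·e^(−0.0801·6/12) + 3.09·e^(−0.0801·7/12) = 6.6962
Fair futures F* = (S − I)·e^(rT) = (157.95 − 6.6962)·e^0.060075 = 151.2538 × 1.061916 = 160.6188
Market HK$157.39 < fair 160.6188: forward underpriced → reverse cash-and-carry (short the stock, invest proceeds at r, pay the dividends, go long the forward).
Profit at T = |F_mkt − F*| = |157.39 − 160.6188| = HK$3.23 per share

HK$3.23 per share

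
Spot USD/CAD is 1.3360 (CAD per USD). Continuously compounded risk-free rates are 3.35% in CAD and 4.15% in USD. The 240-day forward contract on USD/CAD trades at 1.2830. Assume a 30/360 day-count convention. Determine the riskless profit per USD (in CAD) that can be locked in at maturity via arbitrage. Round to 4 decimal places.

Fair forward: F* = S·e^(carry·T), with carry = (r_CAD − r_USD) = 0.0335 − 0.0415 = -0.0080
F* = 1.3360 · e^(-0.0080 × 240/360) = 1.3360 · e^-0.005333 = 1.3360 × 0.994681 = 1.3289
Market 1.2830 < fair 1.3289: forward underpriced → reverse cash-and-carry (short spot, go long the forward).
At maturity, profit = |F_mkt − F*| = |1.2830 − 1.3289| = 0.0459 per USD (in CAD)

0.0459 per USD (in CAD)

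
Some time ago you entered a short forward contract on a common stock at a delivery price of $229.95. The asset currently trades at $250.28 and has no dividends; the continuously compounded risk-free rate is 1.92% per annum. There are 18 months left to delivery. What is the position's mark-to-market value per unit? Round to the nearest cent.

Current fair forward for the remaining 18 months: F = S·e^(r·T), r = 0.0192
F = 250.28 · e^(0.0192 × 18/12) = 250.28 × 1.029219 = 257.5929
Value of long forward = (F − K)·e^(−rT) = (257.5929 − 229.95) · e^(−0.0192·18/12)
= 27.6429 × 0.971611 = 26.86
Short position value = −(long value) = -$26.86

-$26.86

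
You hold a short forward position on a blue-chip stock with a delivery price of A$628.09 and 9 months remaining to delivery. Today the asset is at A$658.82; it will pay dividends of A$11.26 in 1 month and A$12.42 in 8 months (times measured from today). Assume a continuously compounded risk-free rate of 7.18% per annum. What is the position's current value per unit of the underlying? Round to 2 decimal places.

-A$40.63

PV(remaining dividends) I = 11.26·e^(−0.0718·1/12) + 12.42·e^(−0.0718·8/12) = 23.0323
Current forward F = (S − I)·e^(rT) = (658.82 − 23.0323)·e^(0.0718·9/12) = 635.7877 × 1.055326 = 670.9633
Value (long) = (F − K)·e^(−rT) = (670.9633 − 628.09) × 0.947574 = 40.6256
Short position value = −(long value) = -A$40.63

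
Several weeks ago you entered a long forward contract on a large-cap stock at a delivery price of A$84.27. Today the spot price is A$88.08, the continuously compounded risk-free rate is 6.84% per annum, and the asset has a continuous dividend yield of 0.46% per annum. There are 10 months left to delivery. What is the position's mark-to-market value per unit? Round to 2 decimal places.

A$8.14

Current fair forward for the remaining 10 months: F = S·e^((r − q)·T), (r − q) = 0.0684 − 0.0046 = 0.0638
F = 88.08 · e^(0.0638 × 10/12) = 88.08 × 1.054605 = 92.8896
Value of long forward = (F − K)·e^(−rT) = (92.8896 − 84.27) · e^(−0.0684·10/12)
= 8.6196 × 0.944594 = 8.14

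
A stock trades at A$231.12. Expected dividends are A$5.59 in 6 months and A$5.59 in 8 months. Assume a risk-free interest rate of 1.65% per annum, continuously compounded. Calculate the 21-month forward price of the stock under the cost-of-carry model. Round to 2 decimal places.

PV(dividends) I = 5.59·e^(−0.0165·6/12) + 5.59·e^(−0.0165·8/12)
I = 5.5441 + 5.5288 = 11.0729
F = (S − I)·e^(rT) = (231.12 − 11.0729) · e^(0.0165·21/12)
= 220.0471 · e^0.028875 = 220.0471 × 1.029296 = A$226.49

A$226.49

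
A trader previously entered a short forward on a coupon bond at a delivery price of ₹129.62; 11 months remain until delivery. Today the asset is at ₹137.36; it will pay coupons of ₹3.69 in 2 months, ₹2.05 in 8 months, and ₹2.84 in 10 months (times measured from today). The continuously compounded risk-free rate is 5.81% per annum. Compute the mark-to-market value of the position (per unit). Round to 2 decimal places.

-₹6.13

PV(remaining coupons) I = 3.69·e^(−0.0581·2/12) + 2.05·e^(−0.0581·8/12) + 2.84·e^(−0.0581·10/12) = 8.3323
Current forward F = (S − I)·e^(rT) = (137.36 − 8.3323)·e^(0.0581·11/12) = 129.0277 × 1.054702 = 136.0858
Value (long) = (F − K)·e^(−rT) = (136.0858 − 129.62) × 0.948135 = 6.1305
Short position value = −(long value) = -₹6.13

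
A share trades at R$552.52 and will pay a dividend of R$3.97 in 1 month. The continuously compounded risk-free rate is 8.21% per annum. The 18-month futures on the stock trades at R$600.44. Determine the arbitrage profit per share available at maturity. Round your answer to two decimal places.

PV(dividends) I = 3.97·e^(−0.0821·1/12) = 3.9429
Fair futures F* = (S − I)·e^(rT) = (552.52 − 3.9429)·e^0.123150 = 548.5771 × 1.131054 = 620.4703
Market R$600.44 < fair 620.4703: forward underpriced → reverse cash-and-carry (short the stock, invest proceeds at r, pay the dividends, go long the forward).
Profit at T = |F_mkt − F*| = |600.44 − 620.4703| = R$20.03 per share

R$20.03 per share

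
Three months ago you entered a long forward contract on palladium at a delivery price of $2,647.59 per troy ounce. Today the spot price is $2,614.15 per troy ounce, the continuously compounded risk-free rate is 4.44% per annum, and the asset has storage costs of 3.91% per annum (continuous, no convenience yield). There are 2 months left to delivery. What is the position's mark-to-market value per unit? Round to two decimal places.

Current fair forward for the remaining 2 months: F = S·e^((r + u)·T), (r + u) = 0.0444 + 0.0391 = 0.0835
F = 2614.15 · e^(0.0835 × 2/12) = 2614.15 × 1.01401395 = 2650.7846
Value of long forward = (F − K)·e^(−rT) = (2650.7846 − 2647.59) · e^(−0.0444·2/12)
= 3.1946 × 0.99262731 = 3.17

$3.17 per troy ounce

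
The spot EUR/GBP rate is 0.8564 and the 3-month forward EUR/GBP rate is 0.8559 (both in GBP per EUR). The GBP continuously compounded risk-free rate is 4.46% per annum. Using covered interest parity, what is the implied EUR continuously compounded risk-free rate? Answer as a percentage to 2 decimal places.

F = S·e^((r_GBP − r_EUR)T) ⇒ r_EUR = r_GBP − ln(F/S)/T
ln(0.8559/0.8564) = -0.000584; /(3/12) = -0.002336
r_EUR = 0.0446 + 0.002336 = 0.046936
r_EUR = 4.69%

4.69%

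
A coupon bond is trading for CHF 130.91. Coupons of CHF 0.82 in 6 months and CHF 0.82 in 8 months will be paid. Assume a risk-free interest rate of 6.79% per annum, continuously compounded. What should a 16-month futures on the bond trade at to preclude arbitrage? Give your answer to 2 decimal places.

PV(coupons) I = 0.82·e^(−0.0679·6/12) + 0.82·e^(−0.0679·8/12)
I = 0.7926 + 0.7837 = 1.5763
F = (S − I)·e^(rT) = (130.91 − 1.5763) · e^(0.0679·16/12)
= 129.3337 · e^0.090533 = 129.3337 × 1.094758 = CHF 141.59

CHF 141.59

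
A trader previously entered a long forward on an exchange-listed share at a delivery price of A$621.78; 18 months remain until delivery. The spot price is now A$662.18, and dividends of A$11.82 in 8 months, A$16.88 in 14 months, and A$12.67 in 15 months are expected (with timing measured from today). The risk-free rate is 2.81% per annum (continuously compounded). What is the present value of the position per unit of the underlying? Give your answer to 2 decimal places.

A$25.89

PV(remaining dividends) I = 11.82·e^(−0.0281·8/12) + 16.88·e^(−0.0281·14/12) + 12.67·e^(−0.0281·15/12) = 40.1689
Current forward F = (S − I)·e^(rT) = (662.18 − 40.1689)·e^(0.0281·18/12) = 622.0111 × 1.043051 = 648.7893
Value (long) = (F − K)·e^(−rT) = (648.7893 − 621.78) × 0.958726 = 25.8945
Value = A$25.89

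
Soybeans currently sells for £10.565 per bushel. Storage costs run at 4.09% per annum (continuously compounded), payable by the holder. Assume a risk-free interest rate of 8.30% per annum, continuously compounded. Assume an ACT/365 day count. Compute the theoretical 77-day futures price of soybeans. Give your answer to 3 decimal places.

£10.845 per bushel

Net carry = r + u − y = 0.0830 + 0.0409 − 0.0000 = 0.1239
F = S·e^((r+u−y)T) = 10.565 · e^(0.1239 × 77/365) = 10.565 · e^0.026138
= 10.565 × 1.026483 = £10.845 per bushel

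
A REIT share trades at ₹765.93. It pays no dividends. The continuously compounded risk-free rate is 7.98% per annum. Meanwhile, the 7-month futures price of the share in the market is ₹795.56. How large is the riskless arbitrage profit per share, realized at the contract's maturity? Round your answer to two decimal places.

Fair futures: F* = S·e^(carry·T), with carry = r = 0.0798
F* = 765.93 · e^(0.0798 × 7/12) = 765.93 · e^0.046550 = 765.93 × 1.047650 = ₹802.4266
Market ₹795.56 < fair ₹802.4266: forward underpriced → reverse cash-and-carry (short spot, go long the forward).
At maturity, profit = |F_mkt − F*| = |795.56 − 802.4266| = ₹6.87 per share

₹6.87 per share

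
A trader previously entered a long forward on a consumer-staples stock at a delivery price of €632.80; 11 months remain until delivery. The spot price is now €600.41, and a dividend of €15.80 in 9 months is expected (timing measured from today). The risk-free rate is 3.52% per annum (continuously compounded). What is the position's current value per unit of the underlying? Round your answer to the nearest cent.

-€27.69

PV(remaining dividends) I = 15.80·e^(−0.0352·9/12) = 15.3883
Current forward F = (S − I)·e^(rT) = (600.41 − 15.3883)·e^(0.0352·11/12) = 585.0217 × 1.032793 = 604.2063
Value (long) = (F − K)·e^(−rT) = (604.2063 − 632.80) × 0.968248 = -27.6858
Value = -€27.69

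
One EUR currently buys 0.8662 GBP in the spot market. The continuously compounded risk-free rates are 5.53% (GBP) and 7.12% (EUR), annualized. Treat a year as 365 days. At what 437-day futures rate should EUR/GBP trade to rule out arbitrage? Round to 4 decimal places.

F = S·e^((r_GBP − r_EUR)T) = 0.8662 · e^((0.0553 − 0.0712) × 437/365)
= 0.8662 · e^-0.019036 = 0.8662 × 0.981144
F = 0.8499 GBP per EUR

0.8499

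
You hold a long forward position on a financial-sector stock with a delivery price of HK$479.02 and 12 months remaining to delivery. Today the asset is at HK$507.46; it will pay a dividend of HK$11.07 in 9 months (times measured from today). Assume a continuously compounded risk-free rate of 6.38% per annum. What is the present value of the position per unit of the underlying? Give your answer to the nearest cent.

PV(remaining dividends) I = 11.07·e^(−0.0638·9/12) = 10.5528
Current forward F = (S − I)·e^(rT) = (507.46 − 10.5528)·e^(0.0638·12/12) = 496.9072 × 1.065879 = 529.6429
Value (long) = (F − K)·e^(−rT) = (529.6429 − 479.02) × 0.938193 = 47.4941
Value = HK$47.49

HK$47.49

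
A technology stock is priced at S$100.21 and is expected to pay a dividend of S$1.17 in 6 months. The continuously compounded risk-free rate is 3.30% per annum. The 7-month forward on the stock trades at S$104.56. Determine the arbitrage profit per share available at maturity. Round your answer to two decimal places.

S$3.58 per share

PV(dividends) I = 1.17·e^(−0.0330·6/12) = 1.1509
Fair forward F* = (S − I)·e^(rT) = (100.21 − 1.1509)·e^0.019250 = 99.0591 × 1.019436 = 100.9844
Market S$104.56 > fair 100.9844: forward overpriced → cash-and-carry (borrow at r, buy the stock and collect the dividends, short the forward).
Profit at T = |F_mkt − F*| = |104.56 − 100.9844| = S$3.58 per share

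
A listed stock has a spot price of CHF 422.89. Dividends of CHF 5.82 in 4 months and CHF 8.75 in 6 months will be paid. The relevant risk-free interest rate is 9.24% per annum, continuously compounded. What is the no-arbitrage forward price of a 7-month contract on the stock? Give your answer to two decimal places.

CHF 431.54

PV(dividends) I = 5.82·e^(−0.0924·4/12) + 8.75·e^(−0.0924·6/12)
I = 5.6435 + 8.3549 = 13.9984
F = (S − I)·e^(rT) = (422.89 − 13.9984) · e^(0.0924·7/12)
= 408.8916 · e^0.053900 = 408.8916 × 1.055379 = CHF 431.54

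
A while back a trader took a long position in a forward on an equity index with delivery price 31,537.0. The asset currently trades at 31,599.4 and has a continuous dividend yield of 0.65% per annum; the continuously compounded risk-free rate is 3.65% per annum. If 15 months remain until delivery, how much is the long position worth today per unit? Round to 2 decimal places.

Current fair forward for the remaining 15 months: F = S·e^((r − q)·T), (r − q) = 0.0365 − 0.0065 = 0.0300
F = 31599.4 · e^(0.0300 × 15/12) = 31599.4 × 1.03821200 = 32806.8763
Value of long forward = (F − K)·e^(−rT) = (32806.8763 − 31537.0) · e^(−0.0365·15/12)
= 1269.8763 × 0.95540017 = 1213.24

1213.24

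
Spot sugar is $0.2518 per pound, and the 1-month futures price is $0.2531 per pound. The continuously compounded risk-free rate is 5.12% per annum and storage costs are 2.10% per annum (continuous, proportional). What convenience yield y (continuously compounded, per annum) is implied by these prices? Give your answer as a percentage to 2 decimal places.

F = S·e^((r+u−y)T) ⇒ (r+u−y) = ln(F/S)/T
ln(0.2531/0.2518) = 0.005150; /T ⇒ 0.061800
y = r + u − ln(F/S)/T = 0.0512 + 0.0210 − 0.061800 = 0.010400
y = 1.04%

1.04%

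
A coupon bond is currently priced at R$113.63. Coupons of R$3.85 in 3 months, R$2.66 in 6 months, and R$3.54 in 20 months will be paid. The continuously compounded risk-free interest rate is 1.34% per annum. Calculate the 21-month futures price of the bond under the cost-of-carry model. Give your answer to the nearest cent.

PV(coupons) I = 3.85·e^(−0.0134·3/12) + 2.66·e^(−0.0134·6/12) + 3.54·e^(−0.0134·20/12)
I = 3.8371 + 2.6422 + 3.4618 = 9.9411
F = (S − I)·e^(rT) = (113.63 − 9.9411) · e^(0.0134·21/12)
= 103.6889 · e^0.023450 = 103.6889 × 1.023727 = R$106.15

R$106.15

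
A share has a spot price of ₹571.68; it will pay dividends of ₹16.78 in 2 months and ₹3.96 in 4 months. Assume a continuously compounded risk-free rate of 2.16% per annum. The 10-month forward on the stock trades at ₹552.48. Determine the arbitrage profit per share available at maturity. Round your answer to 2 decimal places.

PV(dividends) I = 16.78·e^(−0.0216·2/12) + 3.96·e^(−0.0216·4/12) = 20.6513
Fair forward F* = (S − I)·e^(rT) = (571.68 − 20.6513)·e^0.018000 = 551.0287 × 1.018163 = 561.0370
Market ₹552.48 < fair 561.0370: forward underpriced → reverse cash-and-carry (short the stock, invest proceeds at r, pay the dividends, go long the forward).
Profit at T = |F_mkt − F*| = |552.48 − 561.0370| = ₹8.56 per share

₹8.56 per share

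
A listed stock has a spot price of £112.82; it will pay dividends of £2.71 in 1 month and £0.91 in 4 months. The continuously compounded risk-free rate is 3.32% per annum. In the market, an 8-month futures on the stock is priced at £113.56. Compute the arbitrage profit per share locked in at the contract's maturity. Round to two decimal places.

£1.90 per share

PV(dividends) I = 2.71·e^(−0.0332·1/12) + 0.91·e^(−0.0332·4/12) = 3.6025
Fair futures F* = (S − I)·e^(rT) = (112.82 − 3.6025)·e^0.022133 = 109.2175 × 1.022380 = 111.6618
Market £113.56 > fair 111.6618: forward overpriced → cash-and-carry (borrow at r, buy the stock and collect the dividends, short the forward).
Profit at T = |F_mkt − F*| = |113.56 − 111.6618| = £1.90 per share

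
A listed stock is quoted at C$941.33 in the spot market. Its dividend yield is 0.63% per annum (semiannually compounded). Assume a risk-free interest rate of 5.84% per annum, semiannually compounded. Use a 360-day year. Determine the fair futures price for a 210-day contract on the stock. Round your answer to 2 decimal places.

F = S · (1+r/2)^(2T) / (1+q/2)^(2T)
= 941.33 × 1.034149 / 1.003676 = 941.33 × 1.030361
F = C$969.91

C$969.91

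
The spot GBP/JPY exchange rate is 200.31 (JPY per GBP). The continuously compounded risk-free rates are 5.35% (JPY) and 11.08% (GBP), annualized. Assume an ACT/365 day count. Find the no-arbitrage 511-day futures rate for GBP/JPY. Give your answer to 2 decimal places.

F = S·e^((r_JPY − r_GBP)T) = 200.31 · e^((0.0535 − 0.1108) × 511/365)
= 200.31 · e^-0.080220 = 200.31 × 0.922913
F = 184.87 JPY per GBP

184.87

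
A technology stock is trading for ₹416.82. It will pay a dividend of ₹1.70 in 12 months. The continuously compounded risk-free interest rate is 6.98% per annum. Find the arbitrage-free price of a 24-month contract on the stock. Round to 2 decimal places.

₹477.44

PV(dividends) I = 1.70·e^(−0.0698·12/12)
I = 1.5854
F = (S − I)·e^(rT) = (416.82 − 1.5854) · e^(0.0698·24/12)
= 415.2346 · e^0.139600 = 415.2346 × 1.149814 = ₹477.44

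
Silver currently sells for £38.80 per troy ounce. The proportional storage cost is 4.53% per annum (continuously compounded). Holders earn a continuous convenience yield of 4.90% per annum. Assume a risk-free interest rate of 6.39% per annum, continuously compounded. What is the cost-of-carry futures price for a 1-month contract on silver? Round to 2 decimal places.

Net carry = r + u − y = 0.0639 + 0.0453 − 0.0490 = 0.0602
F = S·e^((r+u−y)T) = 38.80 · e^(0.0602 × 1/12) = 38.80 · e^0.005017
= 38.80 × 1.005030 = £39.00 per troy ounce

£39.00 per troy ounce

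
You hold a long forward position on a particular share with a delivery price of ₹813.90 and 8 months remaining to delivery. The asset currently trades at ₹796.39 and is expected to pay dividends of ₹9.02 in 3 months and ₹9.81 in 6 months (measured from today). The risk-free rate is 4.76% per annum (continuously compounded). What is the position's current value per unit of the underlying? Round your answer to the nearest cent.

-₹10.58

PV(remaining dividends) I = 9.02·e^(−0.0476·3/12) + 9.81·e^(−0.0476·6/12) = 18.4926
Current forward F = (S − I)·e^(rT) = (796.39 − 18.4926)·e^(0.0476·8/12) = 777.8974 × 1.032242 = 802.9784
Value (long) = (F − K)·e^(−rT) = (802.9784 − 813.90) × 0.968765 = -10.5805
Value = -₹10.58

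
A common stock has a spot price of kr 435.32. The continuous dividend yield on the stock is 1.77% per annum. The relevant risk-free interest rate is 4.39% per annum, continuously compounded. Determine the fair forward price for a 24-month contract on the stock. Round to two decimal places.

F = S·e^((r − q)T) = 435.32 · e^((0.0439 − 0.0177) × 24/12)
= 435.32 · e^0.052400 = 435.32 × 1.053797
F = kr 458.74

kr 458.74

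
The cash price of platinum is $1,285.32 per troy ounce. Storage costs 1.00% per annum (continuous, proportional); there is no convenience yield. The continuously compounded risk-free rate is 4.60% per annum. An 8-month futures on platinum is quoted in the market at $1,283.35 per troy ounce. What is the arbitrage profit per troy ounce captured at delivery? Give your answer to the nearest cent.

Fair futures: F* = S·e^(carry·T), with carry = (r + u) = 0.0460 + 0.0100 = 0.0560
F* = 1285.32 · e^(0.0560 × 8/12) = 1285.32 · e^0.03733333 = 1285.32 × 1.03803897 = $1334.2122
Market $1283.35 < fair $1334.2122: forward underpriced → reverse cash-and-carry (short spot, go long the forward).
At maturity, profit = |F_mkt − F*| = |1283.35 − 1334.2122| = $50.86 per troy ounce

$50.86 per troy ounce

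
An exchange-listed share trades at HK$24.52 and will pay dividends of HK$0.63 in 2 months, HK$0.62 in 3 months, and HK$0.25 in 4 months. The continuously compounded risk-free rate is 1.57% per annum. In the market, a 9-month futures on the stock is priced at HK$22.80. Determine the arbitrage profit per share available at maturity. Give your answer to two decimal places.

PV(dividends) I = 0.63·e^(−0.0157·2/12) + 0.62·e^(−0.0157·3/12) + 0.25·e^(−0.0157·4/12) = 1.4946
Fair futures F* = (S − I)·e^(rT) = (24.52 − 1.4946)·e^0.011775 = 23.0254 × 1.011845 = 23.2981
Market HK$22.80 < fair 23.2981: forward underpriced → reverse cash-and-carry (short the stock, invest proceeds at r, pay the dividends, go long the forward).
Profit at T = |F_mkt − F*| = |22.80 − 23.2981| = HK$0.50 per share

HK$0.50 per share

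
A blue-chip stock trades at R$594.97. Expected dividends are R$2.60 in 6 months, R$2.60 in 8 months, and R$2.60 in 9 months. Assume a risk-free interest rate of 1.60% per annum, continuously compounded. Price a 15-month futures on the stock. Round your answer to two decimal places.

PV(dividends) I = 2.60·e^(−0.0160·6/12) + 2.60·e^(−0.0160·8/12) + 2.60·e^(−0.0160·9/12)
I = 2.5793 + 2.5724 + 2.5690 = 7.7207
F = (S − I)·e^(rT) = (594.97 − 7.7207) · e^(0.0160·15/12)
= 587.2493 · e^0.020000 = 587.2493 × 1.020201 = R$599.11

R$599.11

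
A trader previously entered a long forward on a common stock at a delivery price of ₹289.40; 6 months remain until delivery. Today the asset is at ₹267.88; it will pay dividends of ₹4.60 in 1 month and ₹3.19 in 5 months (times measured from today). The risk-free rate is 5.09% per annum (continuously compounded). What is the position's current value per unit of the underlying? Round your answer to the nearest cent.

PV(remaining dividends) I = 4.60·e^(−0.0509·1/12) + 3.19·e^(−0.0509·5/12) = 7.7036
Current forward F = (S − I)·e^(rT) = (267.88 − 7.7036)·e^(0.0509·6/12) = 260.1764 × 1.025777 = 266.8830
Value (long) = (F − K)·e^(−rT) = (266.8830 − 289.40) × 0.974871 = -21.9512
Value = -₹21.95

-₹21.95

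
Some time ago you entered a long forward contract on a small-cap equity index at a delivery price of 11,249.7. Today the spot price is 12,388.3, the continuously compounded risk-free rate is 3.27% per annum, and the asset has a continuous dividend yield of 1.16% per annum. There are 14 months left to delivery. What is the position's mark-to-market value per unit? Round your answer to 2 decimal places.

1393.17

Current fair forward for the remaining 14 months: F = S·e^((r − q)·T), (r − q) = 0.0327 − 0.0116 = 0.0211
F = 12388.3 · e^(0.0211 × 14/12) = 12388.3 × 1.02492216 = 12697.0432
Value of long forward = (F − K)·e^(−rT) = (12697.0432 − 11249.7) · e^(−0.0327·14/12)
= 1447.3432 × 0.96256854 = 1393.17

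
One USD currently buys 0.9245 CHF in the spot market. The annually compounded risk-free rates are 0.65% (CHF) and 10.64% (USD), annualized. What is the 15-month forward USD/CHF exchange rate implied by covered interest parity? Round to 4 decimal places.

By covered interest parity, F = S · (1+r_CHF)^T / (1+r_USD)^T
= 0.9245 × 1.008132 / 1.134724 = 0.9245 × 0.888438
F = 0.8214 CHF per USD

0.8214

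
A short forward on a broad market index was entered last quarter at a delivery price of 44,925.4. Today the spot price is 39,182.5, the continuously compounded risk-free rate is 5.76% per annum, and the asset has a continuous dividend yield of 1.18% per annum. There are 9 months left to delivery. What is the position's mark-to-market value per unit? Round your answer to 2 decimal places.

4188.68

Current fair forward for the remaining 9 months: F = S·e^((r − q)·T), (r − q) = 0.0576 − 0.0118 = 0.0458
F = 39182.5 · e^(0.0458 × 9/12) = 39182.5 × 1.03494677 = 40551.8018
Value of long forward = (F − K)·e^(−rT) = (40551.8018 − 44925.4) · e^(−0.0576·9/12)
= -4373.5982 × 0.95771983 = -4188.68
Short position value = −(long value) = 4188.68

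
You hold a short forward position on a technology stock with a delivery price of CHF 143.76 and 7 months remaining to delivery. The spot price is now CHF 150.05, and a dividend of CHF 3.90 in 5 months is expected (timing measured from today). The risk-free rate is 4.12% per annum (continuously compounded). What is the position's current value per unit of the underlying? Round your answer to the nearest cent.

-CHF 5.87

PV(remaining dividends) I = 3.90·e^(−0.0412·5/12) = 3.8336
Current forward F = (S − I)·e^(rT) = (150.05 − 3.8336)·e^(0.0412·7/12) = 146.2164 × 1.024324 = 149.7730
Value (long) = (F − K)·e^(−rT) = (149.7730 − 143.76) × 0.976253 = 5.8702
Short position value = −(long value) = -CHF 5.87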